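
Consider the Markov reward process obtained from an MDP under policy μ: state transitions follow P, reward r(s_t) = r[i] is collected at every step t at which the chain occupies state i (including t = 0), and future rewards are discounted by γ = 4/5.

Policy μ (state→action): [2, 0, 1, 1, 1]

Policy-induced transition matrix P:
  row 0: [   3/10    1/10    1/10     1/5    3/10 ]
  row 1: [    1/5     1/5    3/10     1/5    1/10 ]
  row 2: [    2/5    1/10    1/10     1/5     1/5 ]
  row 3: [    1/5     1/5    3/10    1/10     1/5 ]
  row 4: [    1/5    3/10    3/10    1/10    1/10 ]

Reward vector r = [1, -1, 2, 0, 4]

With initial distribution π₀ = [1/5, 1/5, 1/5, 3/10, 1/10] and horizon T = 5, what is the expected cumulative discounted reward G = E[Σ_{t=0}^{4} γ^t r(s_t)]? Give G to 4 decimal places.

t=0: π = [0.2000, 0.2000, 0.2000, 0.3000, 0.1000], E[r] = 0.8000, γ^t·E[r] = 0.800000, running G = 0.800000
t=1: π = [0.2600, 0.1700, 0.2200, 0.1600, 0.1900], E[r] = 1.2900, γ^t·E[r] = 1.032000, running G = 1.832000
t=2: π = [0.2700, 0.1710, 0.2040, 0.1650, 0.1900], E[r] = 1.2670, γ^t·E[r] = 0.810880, running G = 2.642880
t=3: π = [0.2678, 0.1716, 0.2052, 0.1645, 0.1909], E[r] = 1.2702, γ^t·E[r] = 0.650342, running G = 3.293222
t=4: π = [0.2678, 0.1718, 0.2054, 0.1645, 0.1905], E[r] = 1.2690, γ^t·E[r] = 0.519762, running G = 3.812984

G = 3.8130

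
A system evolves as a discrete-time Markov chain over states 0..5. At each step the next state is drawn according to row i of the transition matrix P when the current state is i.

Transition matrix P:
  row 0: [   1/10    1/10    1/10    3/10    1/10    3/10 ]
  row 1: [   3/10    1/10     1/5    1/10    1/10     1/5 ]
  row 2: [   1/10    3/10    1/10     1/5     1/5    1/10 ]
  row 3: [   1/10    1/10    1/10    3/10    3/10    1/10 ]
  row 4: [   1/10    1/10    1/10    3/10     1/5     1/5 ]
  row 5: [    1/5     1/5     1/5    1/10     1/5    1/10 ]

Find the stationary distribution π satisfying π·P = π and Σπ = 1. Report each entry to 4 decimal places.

π = [0.1447, 0.1424, 0.1305, 0.2260, 0.1939, 0.1626]

Balance equations π_j = Σ_i π_i·P[i][j]:
  π_0 = 1/10·π_0 + 3/10·π_1 + 1/10·π_2 + 1/10·π_3 + 1/10·π_4 + 1/5·π_5
  π_1 = 1/10·π_0 + 1/10·π_1 + 3/10·π_2 + 1/10·π_3 + 1/10·π_4 + 1/5·π_5
  π_2 = 1/10·π_0 + 1/5·π_1 + 1/10·π_2 + 1/10·π_3 + 1/10·π_4 + 1/5·π_5
  π_3 = 3/10·π_0 + 1/10·π_1 + 1/5·π_2 + 3/10·π_3 + 3/10·π_4 + 1/10·π_5
  π_4 = 1/10·π_0 + 1/10·π_1 + 1/5·π_2 + 3/10·π_3 + 1/5·π_4 + 1/5·π_5
  normalize: π_0 + π_1 + π_2 + π_3 + π_4 + π_5 = 1
Solving the linear system gives exactly π = [1525/10537, 1500/10537, 1375/10537, 2381/10537, 2043/10537, 1713/10537].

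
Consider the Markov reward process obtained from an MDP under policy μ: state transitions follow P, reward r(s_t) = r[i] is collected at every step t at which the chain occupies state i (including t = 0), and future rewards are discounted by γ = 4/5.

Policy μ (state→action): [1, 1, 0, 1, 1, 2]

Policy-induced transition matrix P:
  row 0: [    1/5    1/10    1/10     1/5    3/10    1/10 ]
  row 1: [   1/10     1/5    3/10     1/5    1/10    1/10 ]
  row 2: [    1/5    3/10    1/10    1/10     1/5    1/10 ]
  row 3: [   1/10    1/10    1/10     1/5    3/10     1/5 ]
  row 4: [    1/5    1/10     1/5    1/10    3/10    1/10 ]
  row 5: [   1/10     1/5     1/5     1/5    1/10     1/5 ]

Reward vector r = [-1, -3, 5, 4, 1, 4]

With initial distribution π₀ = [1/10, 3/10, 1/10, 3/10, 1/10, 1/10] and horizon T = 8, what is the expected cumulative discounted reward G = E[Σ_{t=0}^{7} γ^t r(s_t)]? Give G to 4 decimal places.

G = 6.3566

t=0: π = [0.1000, 0.3000, 0.1000, 0.3000, 0.1000, 0.1000], E[r] = 1.2000, γ^t·E[r] = 1.200000, running G = 1.200000
t=1: π = [0.1300, 0.1600, 0.1800, 0.1800, 0.2100, 0.1400], E[r] = 1.7800, γ^t·E[r] = 1.424000, running G = 2.624000
t=2: π = [0.1520, 0.1660, 0.1670, 0.1610, 0.2220, 0.1320], E[r] = 1.5790, γ^t·E[r] = 1.010560, running G = 3.634560
t=3: π = [0.1541, 0.1632, 0.1686, 0.1611, 0.2237, 0.1293], E[r] = 1.5846, γ^t·E[r] = 0.811315, running G = 4.445875
t=4: π = [0.1546, 0.1630, 0.1679, 0.1608, 0.2246, 0.1290], E[r] = 1.5800, γ^t·E[r] = 0.647180, running G = 5.093055
t=5: π = [0.1547, 0.1628, 0.1680, 0.1607, 0.2248, 0.1290], E[r] = 1.5804, γ^t·E[r] = 0.517871, running G = 5.610927
t=6: π = [0.1547, 0.1628, 0.1679, 0.1607, 0.2248, 0.1290], E[r] = 1.5803, γ^t·E[r] = 0.414255, running G = 6.025181
t=7: π = [0.1548, 0.1628, 0.1679, 0.1607, 0.2249, 0.1290], E[r] = 1.5803, γ^t·E[r] = 0.331405, running G = 6.356587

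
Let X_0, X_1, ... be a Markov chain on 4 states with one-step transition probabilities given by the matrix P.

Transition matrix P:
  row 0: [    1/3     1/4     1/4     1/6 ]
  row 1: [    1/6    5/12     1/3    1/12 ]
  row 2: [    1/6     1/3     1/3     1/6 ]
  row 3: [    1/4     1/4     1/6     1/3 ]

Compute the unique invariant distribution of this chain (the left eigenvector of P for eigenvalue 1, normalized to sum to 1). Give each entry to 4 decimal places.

π = [0.2167, 0.3287, 0.2874, 0.1671]

Balance equations π_j = Σ_i π_i·P[i][j]:
  π_0 = 1/3·π_0 + 1/6·π_1 + 1/6·π_2 + 1/4·π_3
  π_1 = 1/4·π_0 + 5/12·π_1 + 1/3·π_2 + 1/4·π_3
  π_2 = 1/4·π_0 + 1/3·π_1 + 1/3·π_2 + 1/6·π_3
  normalize: π_0 + π_1 + π_2 + π_3 = 1
Solving the linear system gives exactly π = [236/1089, 358/1089, 313/1089, 182/1089].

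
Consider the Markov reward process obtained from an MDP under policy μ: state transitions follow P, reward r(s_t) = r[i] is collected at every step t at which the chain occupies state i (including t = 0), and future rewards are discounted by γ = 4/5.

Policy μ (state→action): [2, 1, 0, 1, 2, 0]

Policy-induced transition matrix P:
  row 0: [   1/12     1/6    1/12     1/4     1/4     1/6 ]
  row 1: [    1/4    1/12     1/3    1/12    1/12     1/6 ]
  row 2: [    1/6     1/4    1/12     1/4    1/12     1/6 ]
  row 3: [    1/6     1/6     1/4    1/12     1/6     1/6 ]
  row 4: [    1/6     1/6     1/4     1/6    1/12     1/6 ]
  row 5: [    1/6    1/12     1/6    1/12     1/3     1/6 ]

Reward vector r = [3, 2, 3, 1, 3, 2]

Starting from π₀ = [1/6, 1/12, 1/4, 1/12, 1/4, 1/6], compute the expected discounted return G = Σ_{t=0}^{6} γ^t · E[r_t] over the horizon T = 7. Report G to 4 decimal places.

G = 9.5325

t=0: π = [0.1667, 0.0833, 0.2500, 0.0833, 0.2500, 0.1667], E[r] = 2.5833, γ^t·E[r] = 2.583333, running G = 2.583333
t=1: π = [0.1597, 0.1667, 0.1736, 0.1736, 0.1597, 0.1667], E[r] = 2.3194, γ^t·E[r] = 1.855556, running G = 4.438889
t=2: π = [0.1672, 0.1534, 0.1944, 0.1522, 0.1661, 0.1667], E[r] = 2.3756, γ^t·E[r] = 1.520370, running G = 5.959259
t=3: π = [0.1655, 0.1562, 0.1886, 0.1575, 0.1656, 0.1667], E[r] = 2.3622, γ^t·E[r] = 1.209457, running G = 7.168716
t=4: π = [0.1659, 0.1555, 0.1901, 0.1561, 0.1657, 0.1667], E[r] = 2.3656, γ^t·E[r] = 0.968932, running G = 8.137648
t=5: π = [0.1658, 0.1557, 0.1897, 0.1565, 0.1657, 0.1667], E[r] = 2.3647, γ^t·E[r] = 0.774871, running G = 8.912519
t=6: π = [0.1658, 0.1556, 0.1898, 0.1564, 0.1657, 0.1667], E[r] = 2.3649, γ^t·E[r] = 0.619952, running G = 9.532471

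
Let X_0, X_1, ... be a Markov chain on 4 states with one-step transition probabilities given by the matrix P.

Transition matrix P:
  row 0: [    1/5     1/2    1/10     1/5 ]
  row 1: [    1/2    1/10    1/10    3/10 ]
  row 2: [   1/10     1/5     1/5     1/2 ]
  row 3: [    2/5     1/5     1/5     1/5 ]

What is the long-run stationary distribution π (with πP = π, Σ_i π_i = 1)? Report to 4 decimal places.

π = [0.3205, 0.2692, 0.1410, 0.2692]

Balance equations π_j = Σ_i π_i·P[i][j]:
  π_0 = 1/5·π_0 + 1/2·π_1 + 1/10·π_2 + 2/5·π_3
  π_1 = 1/2·π_0 + 1/10·π_1 + 1/5·π_2 + 1/5·π_3
  π_2 = 1/10·π_0 + 1/10·π_1 + 1/5·π_2 + 1/5·π_3
  normalize: π_0 + π_1 + π_2 + π_3 = 1
Solving the linear system gives exactly π = [25/78, 7/26, 11/78, 7/26].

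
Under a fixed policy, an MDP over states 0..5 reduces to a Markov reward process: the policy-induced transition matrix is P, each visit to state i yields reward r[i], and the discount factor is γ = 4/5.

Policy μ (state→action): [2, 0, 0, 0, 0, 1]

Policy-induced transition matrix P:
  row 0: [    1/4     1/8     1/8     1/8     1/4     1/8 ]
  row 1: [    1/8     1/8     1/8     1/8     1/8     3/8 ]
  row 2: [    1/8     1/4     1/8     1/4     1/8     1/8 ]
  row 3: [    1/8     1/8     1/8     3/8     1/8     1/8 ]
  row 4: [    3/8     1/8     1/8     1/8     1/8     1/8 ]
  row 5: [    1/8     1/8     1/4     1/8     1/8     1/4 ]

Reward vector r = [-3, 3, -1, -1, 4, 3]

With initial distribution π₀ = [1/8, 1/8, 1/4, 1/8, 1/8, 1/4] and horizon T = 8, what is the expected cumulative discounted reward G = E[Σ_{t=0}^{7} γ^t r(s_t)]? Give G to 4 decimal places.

G = 3.0804

t=0: π = [0.1250, 0.1250, 0.2500, 0.1250, 0.1250, 0.2500], E[r] = 0.8750, γ^t·E[r] = 0.875000, running G = 0.875000
t=1: π = [0.1719, 0.1563, 0.1563, 0.1875, 0.1406, 0.1875], E[r] = 0.7344, γ^t·E[r] = 0.587500, running G = 1.462500
t=2: π = [0.1816, 0.1445, 0.1484, 0.1914, 0.1465, 0.1875], E[r] = 0.6973, γ^t·E[r] = 0.446250, running G = 1.908750
t=3: π = [0.1843, 0.1436, 0.1484, 0.1914, 0.1477, 0.1846], E[r] = 0.6824, γ^t·E[r] = 0.349375, running G = 2.258125
t=4: π = [0.1850, 0.1436, 0.1481, 0.1914, 0.1480, 0.1840], E[r] = 0.6803, γ^t·E[r] = 0.278663, running G = 2.536788
t=5: π = [0.1851, 0.1435, 0.1480, 0.1914, 0.1481, 0.1839], E[r] = 0.6799, γ^t·E[r] = 0.222794, running G = 2.759581
t=6: π = [0.1852, 0.1435, 0.1480, 0.1913, 0.1481, 0.1839], E[r] = 0.6798, γ^t·E[r] = 0.178209, running G = 2.937790
t=7: π = [0.1852, 0.1435, 0.1480, 0.1913, 0.1481, 0.1839], E[r] = 0.6798, γ^t·E[r] = 0.142563, running G = 3.080353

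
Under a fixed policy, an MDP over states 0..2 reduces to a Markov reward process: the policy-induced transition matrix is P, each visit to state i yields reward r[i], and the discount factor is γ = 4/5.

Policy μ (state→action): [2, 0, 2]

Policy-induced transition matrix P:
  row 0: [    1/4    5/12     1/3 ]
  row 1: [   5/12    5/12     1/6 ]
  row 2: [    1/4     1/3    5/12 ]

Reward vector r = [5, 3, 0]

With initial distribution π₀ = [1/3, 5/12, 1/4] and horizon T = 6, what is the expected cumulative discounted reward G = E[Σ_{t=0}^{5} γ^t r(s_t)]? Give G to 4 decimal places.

G = 10.3508

t=0: π = [0.3333, 0.4167, 0.2500], E[r] = 2.9167, γ^t·E[r] = 2.916667, running G = 2.916667
t=1: π = [0.3194, 0.3958, 0.2847], E[r] = 2.7847, γ^t·E[r] = 2.227778, running G = 5.144444
t=2: π = [0.3160, 0.3929, 0.2911], E[r] = 2.7587, γ^t·E[r] = 1.765556, running G = 6.910000
t=3: π = [0.3155, 0.3924, 0.2921], E[r] = 2.7547, γ^t·E[r] = 1.410395, running G = 8.320395
t=4: π = [0.3154, 0.3923, 0.2923], E[r] = 2.7540, γ^t·E[r] = 1.128031, running G = 9.448426
t=5: π = [0.3154, 0.3923, 0.2923], E[r] = 2.7539, γ^t·E[r] = 0.902388, running G = 10.350814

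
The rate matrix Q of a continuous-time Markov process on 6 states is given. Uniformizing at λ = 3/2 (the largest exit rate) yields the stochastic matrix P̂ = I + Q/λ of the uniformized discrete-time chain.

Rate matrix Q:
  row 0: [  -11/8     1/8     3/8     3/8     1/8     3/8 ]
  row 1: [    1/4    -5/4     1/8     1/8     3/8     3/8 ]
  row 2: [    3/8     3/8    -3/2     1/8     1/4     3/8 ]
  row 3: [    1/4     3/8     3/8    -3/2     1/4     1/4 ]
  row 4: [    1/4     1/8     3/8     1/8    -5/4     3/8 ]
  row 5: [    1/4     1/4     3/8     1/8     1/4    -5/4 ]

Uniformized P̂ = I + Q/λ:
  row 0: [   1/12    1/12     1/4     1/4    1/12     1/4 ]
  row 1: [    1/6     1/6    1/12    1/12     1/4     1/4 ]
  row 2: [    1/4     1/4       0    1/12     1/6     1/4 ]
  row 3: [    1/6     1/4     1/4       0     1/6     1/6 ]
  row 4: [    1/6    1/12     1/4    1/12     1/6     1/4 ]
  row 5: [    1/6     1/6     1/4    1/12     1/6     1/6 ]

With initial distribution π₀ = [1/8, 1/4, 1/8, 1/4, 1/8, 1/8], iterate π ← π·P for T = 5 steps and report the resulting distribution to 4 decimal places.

t=0: π = [0.1250, 0.2500, 0.1250, 0.2500, 0.1250, 0.1250]
t=1: π = [0.1667, 0.1771, 0.1771, 0.0833, 0.1771, 0.2188]
t=2: π = [0.1675, 0.1597, 0.1762, 0.1042, 0.1675, 0.2248]
t=3: π = [0.1674, 0.1621, 0.1793, 0.1026, 0.1660, 0.2226]
t=4: π = [0.1677, 0.1624, 0.1782, 0.1027, 0.1662, 0.2229]
t=5: π = [0.1675, 0.1622, 0.1784, 0.1027, 0.1662, 0.2229]

π = [0.1675, 0.1622, 0.1784, 0.1027, 0.1662, 0.2229]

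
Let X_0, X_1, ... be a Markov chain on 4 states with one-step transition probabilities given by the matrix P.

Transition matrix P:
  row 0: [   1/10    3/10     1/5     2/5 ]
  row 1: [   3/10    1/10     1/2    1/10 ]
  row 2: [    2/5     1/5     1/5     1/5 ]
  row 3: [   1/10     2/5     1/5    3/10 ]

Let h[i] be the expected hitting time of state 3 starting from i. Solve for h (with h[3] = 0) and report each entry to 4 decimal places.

h = [3.5965, 4.6491, 4.2105, 0.0000]

First-step conditioning: h[3] = 0; for i ≠ 3, h[i] = 1 + Σ_k P[i][k]·h[k].
  h[0] = 1 + 1/10·h[0] + 3/10·h[1] + 1/5·h[2]
  h[1] = 1 + 3/10·h[0] + 1/10·h[1] + 1/2·h[2]
  h[2] = 1 + 2/5·h[0] + 1/5·h[1] + 1/5·h[2]
Solving the 3×3 linear system over states ≠ 3 gives exactly h = [205/57, 265/57, 80/19, 0] (h[3] = 0 is the target).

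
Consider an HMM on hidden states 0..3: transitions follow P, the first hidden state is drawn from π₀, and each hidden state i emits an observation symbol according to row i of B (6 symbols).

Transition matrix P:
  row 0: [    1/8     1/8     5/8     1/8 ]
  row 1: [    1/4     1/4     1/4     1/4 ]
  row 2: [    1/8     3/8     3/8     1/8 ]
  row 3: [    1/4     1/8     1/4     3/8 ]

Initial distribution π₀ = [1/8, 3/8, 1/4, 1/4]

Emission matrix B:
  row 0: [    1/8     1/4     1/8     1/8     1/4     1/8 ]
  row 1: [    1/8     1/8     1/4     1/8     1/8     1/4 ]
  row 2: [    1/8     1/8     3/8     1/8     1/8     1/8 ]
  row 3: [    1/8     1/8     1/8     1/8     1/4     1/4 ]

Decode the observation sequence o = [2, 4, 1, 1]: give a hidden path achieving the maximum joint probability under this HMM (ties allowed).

t=0: δ = [1.562e-02, 9.375e-02, 9.375e-02, 3.125e-02]  (obs o_0=2)
t=1: δ = [5.859e-03, 4.395e-03, 4.395e-03, 5.859e-03]  ψ = [1, 2, 2, 1]  (obs o_1=4)
t=2: δ = [3.662e-04, 2.060e-04, 4.578e-04, 2.747e-04]  ψ = [3, 2, 0, 3]  (obs o_2=1)
t=3: δ = [1.717e-05, 2.146e-05, 2.861e-05, 1.287e-05]  ψ = [3, 2, 0, 3]  (obs o_3=1)
backtrack: best end state = 2; path = [1, 3, 0, 2]

path = [1, 3, 0, 2]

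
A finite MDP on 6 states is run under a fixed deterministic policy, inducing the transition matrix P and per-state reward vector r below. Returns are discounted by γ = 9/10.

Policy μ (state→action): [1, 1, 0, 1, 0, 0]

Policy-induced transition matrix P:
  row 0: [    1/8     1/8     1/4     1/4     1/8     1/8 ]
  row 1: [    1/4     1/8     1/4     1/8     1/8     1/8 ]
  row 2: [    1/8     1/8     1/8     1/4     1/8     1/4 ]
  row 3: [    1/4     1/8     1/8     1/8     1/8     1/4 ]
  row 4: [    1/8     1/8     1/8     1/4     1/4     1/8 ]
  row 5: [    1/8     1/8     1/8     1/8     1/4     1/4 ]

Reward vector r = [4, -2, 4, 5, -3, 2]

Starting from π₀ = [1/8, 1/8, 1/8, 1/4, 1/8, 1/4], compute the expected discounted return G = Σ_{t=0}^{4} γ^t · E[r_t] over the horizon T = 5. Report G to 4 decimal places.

G = 7.8309

t=0: π = [0.1250, 0.1250, 0.1250, 0.2500, 0.1250, 0.2500], E[r] = 2.1250, γ^t·E[r] = 2.125000, running G = 2.125000
t=1: π = [0.1719, 0.1250, 0.1563, 0.1719, 0.1719, 0.2031], E[r] = 1.8125, γ^t·E[r] = 1.631250, running G = 3.756250
t=2: π = [0.1621, 0.1250, 0.1621, 0.1875, 0.1719, 0.1914], E[r] = 1.8516, γ^t·E[r] = 1.499766, running G = 5.256016
t=3: π = [0.1641, 0.1250, 0.1609, 0.1870, 0.1704, 0.1926], E[r] = 1.8589, γ^t·E[r] = 1.355128, running G = 6.611144
t=4: π = [0.1640, 0.1250, 0.1611, 0.1869, 0.1704, 0.1926], E[r] = 1.8591, γ^t·E[r] = 1.219776, running G = 7.830920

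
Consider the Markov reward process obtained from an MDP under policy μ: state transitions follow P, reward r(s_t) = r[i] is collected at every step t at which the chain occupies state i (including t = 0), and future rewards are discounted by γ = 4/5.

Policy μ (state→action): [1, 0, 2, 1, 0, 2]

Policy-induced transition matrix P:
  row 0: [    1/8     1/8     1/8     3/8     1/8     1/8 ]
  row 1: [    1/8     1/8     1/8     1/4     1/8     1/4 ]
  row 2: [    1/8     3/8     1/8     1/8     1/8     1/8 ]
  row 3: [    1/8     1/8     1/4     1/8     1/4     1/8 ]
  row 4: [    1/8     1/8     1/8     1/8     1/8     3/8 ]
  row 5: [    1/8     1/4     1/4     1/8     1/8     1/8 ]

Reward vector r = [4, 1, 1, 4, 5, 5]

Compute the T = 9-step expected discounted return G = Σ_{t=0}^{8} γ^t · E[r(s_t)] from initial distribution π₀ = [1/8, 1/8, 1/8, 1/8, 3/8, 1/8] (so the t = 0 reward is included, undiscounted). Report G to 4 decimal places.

t=0: π = [0.1250, 0.1250, 0.1250, 0.1250, 0.3750, 0.1250], E[r] = 3.7500, γ^t·E[r] = 3.750000, running G = 3.750000
t=1: π = [0.1250, 0.1719, 0.1563, 0.1719, 0.1406, 0.2344], E[r] = 3.3906, γ^t·E[r] = 2.712500, running G = 6.462500
t=2: π = [0.1250, 0.1934, 0.1758, 0.1777, 0.1465, 0.1816], E[r] = 3.2207, γ^t·E[r] = 2.061250, running G = 8.523750
t=3: π = [0.1250, 0.1917, 0.1699, 0.1804, 0.1472, 0.1858], E[r] = 3.2483, γ^t·E[r] = 1.663125, running G = 10.186875
t=4: π = [0.1250, 0.1907, 0.1708, 0.1802, 0.1476, 0.1858], E[r] = 3.2489, γ^t·E[r] = 1.330738, running G = 11.517613
t=5: π = [0.1250, 0.1909, 0.1707, 0.1801, 0.1475, 0.1857], E[r] = 3.2483, γ^t·E[r] = 1.064394, running G = 12.582006
t=6: π = [0.1250, 0.1909, 0.1707, 0.1801, 0.1475, 0.1857], E[r] = 3.2484, γ^t·E[r] = 0.851541, running G = 13.433547
t=7: π = [0.1250, 0.1909, 0.1707, 0.1801, 0.1475, 0.1857], E[r] = 3.2484, γ^t·E[r] = 0.681230, running G = 14.114777
t=8: π = [0.1250, 0.1909, 0.1707, 0.1801, 0.1475, 0.1857], E[r] = 3.2484, γ^t·E[r] = 0.544984, running G = 14.659761

G = 14.6598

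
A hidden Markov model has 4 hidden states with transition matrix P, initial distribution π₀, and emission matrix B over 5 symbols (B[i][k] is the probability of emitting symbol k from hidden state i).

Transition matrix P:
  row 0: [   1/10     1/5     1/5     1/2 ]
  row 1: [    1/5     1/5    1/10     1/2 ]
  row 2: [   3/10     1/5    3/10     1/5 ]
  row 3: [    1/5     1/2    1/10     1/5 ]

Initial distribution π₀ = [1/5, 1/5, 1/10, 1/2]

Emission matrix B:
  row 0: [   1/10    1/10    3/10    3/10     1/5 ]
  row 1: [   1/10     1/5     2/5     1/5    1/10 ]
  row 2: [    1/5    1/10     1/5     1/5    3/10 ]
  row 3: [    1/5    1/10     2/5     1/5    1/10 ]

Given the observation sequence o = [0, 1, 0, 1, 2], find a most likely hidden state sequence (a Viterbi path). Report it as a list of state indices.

path = [3, 1, 3, 1, 3]

t=0: δ = [2.000e-02, 2.000e-02, 2.000e-02, 1.000e-01]  (obs o_0=0)
t=1: δ = [2.000e-03, 1.000e-02, 1.000e-03, 2.000e-03]  ψ = [3, 3, 3, 3]  (obs o_1=1)
t=2: δ = [2.000e-04, 2.000e-04, 2.000e-04, 1.000e-03]  ψ = [1, 1, 1, 1]  (obs o_2=0)
t=3: δ = [2.000e-05, 1.000e-04, 1.000e-05, 2.000e-05]  ψ = [3, 3, 3, 3]  (obs o_3=1)
t=4: δ = [6.000e-06, 8.000e-06, 2.000e-06, 2.000e-05]  ψ = [1, 1, 1, 1]  (obs o_4=2)
backtrack: best end state = 3; path = [3, 1, 3, 1, 3]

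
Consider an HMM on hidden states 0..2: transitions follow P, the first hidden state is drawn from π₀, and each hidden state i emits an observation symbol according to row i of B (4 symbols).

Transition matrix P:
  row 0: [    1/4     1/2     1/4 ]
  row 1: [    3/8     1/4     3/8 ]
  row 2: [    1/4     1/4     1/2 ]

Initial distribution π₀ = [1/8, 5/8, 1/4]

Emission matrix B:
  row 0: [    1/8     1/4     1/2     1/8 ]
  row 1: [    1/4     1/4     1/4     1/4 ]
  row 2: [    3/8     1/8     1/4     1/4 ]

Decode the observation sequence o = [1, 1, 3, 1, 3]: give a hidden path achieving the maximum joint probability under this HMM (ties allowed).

t=0: δ = [3.125e-02, 1.562e-01, 3.125e-02]  (obs o_0=1)
t=1: δ = [1.465e-02, 9.766e-03, 7.324e-03]  ψ = [1, 1, 1]  (obs o_1=1)
t=2: δ = [4.578e-04, 1.831e-03, 9.155e-04]  ψ = [0, 0, 0]  (obs o_2=3)
t=3: δ = [1.717e-04, 1.144e-04, 8.583e-05]  ψ = [1, 1, 1]  (obs o_3=1)
t=4: δ = [5.364e-06, 2.146e-05, 1.073e-05]  ψ = [0, 0, 0]  (obs o_4=3)
backtrack: best end state = 1; path = [1, 0, 1, 0, 1]

path = [1, 0, 1, 0, 1]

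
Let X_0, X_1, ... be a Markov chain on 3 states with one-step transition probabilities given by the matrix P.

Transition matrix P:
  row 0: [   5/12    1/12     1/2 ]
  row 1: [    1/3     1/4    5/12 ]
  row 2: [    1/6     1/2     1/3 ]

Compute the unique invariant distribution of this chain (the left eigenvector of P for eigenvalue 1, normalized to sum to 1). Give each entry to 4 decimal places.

π = [0.2897, 0.3034, 0.4069]

Balance equations π_j = Σ_i π_i·P[i][j]:
  π_0 = 5/12·π_0 + 1/3·π_1 + 1/6·π_2
  π_1 = 1/12·π_0 + 1/4·π_1 + 1/2·π_2
  normalize: π_0 + π_1 + π_2 = 1
Solving the linear system gives exactly π = [42/145, 44/145, 59/145].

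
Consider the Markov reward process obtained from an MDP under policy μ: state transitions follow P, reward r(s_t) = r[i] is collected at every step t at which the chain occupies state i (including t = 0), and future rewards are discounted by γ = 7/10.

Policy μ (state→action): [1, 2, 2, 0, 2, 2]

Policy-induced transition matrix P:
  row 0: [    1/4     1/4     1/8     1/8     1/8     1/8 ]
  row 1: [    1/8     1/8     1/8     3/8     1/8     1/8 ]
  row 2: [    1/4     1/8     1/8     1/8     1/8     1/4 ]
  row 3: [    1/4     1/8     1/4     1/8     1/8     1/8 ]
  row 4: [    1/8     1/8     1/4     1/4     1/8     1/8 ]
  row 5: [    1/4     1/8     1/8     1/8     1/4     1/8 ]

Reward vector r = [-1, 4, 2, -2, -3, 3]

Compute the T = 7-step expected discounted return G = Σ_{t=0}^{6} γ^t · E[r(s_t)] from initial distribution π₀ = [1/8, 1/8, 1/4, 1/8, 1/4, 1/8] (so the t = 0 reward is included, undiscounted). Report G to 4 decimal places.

G = 1.0152

t=0: π = [0.1250, 0.1250, 0.2500, 0.1250, 0.2500, 0.1250], E[r] = 0.2500, γ^t·E[r] = 0.250000, running G = 0.250000
t=1: π = [0.2031, 0.1406, 0.1719, 0.1875, 0.1406, 0.1563], E[r] = 0.3750, γ^t·E[r] = 0.262500, running G = 0.512500
t=2: π = [0.2148, 0.1504, 0.1660, 0.1777, 0.1445, 0.1465], E[r] = 0.3691, γ^t·E[r] = 0.180879, running G = 0.693379
t=3: π = [0.2131, 0.1519, 0.1653, 0.1807, 0.1433, 0.1458], E[r] = 0.3708, γ^t·E[r] = 0.127201, running G = 0.820580
t=4: π = [0.2131, 0.1516, 0.1655, 0.1809, 0.1432, 0.1457], E[r] = 0.3700, γ^t·E[r] = 0.088843, running G = 0.909423
t=5: π = [0.2131, 0.1516, 0.1655, 0.1808, 0.1432, 0.1457], E[r] = 0.3702, γ^t·E[r] = 0.062227, running G = 0.971651
t=6: π = [0.2131, 0.1516, 0.1655, 0.1808, 0.1432, 0.1457], E[r] = 0.3702, γ^t·E[r] = 0.043559, running G = 1.015210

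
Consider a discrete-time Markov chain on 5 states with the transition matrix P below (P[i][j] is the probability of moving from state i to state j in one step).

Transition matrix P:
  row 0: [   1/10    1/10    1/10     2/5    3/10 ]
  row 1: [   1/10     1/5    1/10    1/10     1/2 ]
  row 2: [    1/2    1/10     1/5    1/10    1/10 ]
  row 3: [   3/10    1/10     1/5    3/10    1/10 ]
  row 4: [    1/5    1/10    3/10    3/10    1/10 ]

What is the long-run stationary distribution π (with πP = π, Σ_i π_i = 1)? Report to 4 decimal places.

π = [0.2460, 0.1111, 0.1837, 0.2656, 0.1936]

Balance equations π_j = Σ_i π_i·P[i][j]:
  π_0 = 1/10·π_0 + 1/10·π_1 + 1/2·π_2 + 3/10·π_3 + 1/5·π_4
  π_1 = 1/10·π_0 + 1/5·π_1 + 1/10·π_2 + 1/10·π_3 + 1/10·π_4
  π_2 = 1/10·π_0 + 1/10·π_1 + 1/5·π_2 + 1/5·π_3 + 3/10·π_4
  π_3 = 2/5·π_0 + 1/10·π_1 + 1/10·π_2 + 3/10·π_3 + 3/10·π_4
  normalize: π_0 + π_1 + π_2 + π_3 + π_4 = 1
Solving the linear system gives exactly π = [76/309, 1/9, 227/1236, 985/3708, 359/1854].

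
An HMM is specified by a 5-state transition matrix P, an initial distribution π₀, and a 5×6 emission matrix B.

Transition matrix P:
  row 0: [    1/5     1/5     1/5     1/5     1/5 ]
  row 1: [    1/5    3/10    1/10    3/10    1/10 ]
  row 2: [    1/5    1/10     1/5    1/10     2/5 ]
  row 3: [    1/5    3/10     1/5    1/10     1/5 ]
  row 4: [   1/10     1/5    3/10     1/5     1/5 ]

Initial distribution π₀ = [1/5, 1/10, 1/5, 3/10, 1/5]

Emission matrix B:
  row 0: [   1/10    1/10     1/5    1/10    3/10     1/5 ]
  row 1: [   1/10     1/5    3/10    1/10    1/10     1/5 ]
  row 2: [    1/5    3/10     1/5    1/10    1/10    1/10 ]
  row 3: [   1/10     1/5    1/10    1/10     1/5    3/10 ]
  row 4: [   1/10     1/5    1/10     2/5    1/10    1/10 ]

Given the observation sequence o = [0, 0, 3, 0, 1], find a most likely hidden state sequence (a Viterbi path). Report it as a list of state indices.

t=0: δ = [2.000e-02, 1.000e-02, 4.000e-02, 3.000e-02, 2.000e-02]  (obs o_0=0)
t=1: δ = [8.000e-04, 9.000e-04, 1.600e-03, 4.000e-04, 1.600e-03]  ψ = [2, 3, 2, 0, 2]  (obs o_1=0)
t=2: δ = [3.200e-05, 3.200e-05, 4.800e-05, 3.200e-05, 2.560e-04]  ψ = [2, 4, 4, 4, 2]  (obs o_2=3)
t=3: δ = [2.560e-06, 5.120e-06, 1.536e-05, 5.120e-06, 5.120e-06]  ψ = [4, 4, 4, 4, 4]  (obs o_3=0)
t=4: δ = [3.072e-07, 3.072e-07, 9.216e-07, 3.072e-07, 1.229e-06]  ψ = [2, 1, 2, 1, 2]  (obs o_4=1)
backtrack: best end state = 4; path = [2, 2, 4, 2, 4]

path = [2, 2, 4, 2, 4]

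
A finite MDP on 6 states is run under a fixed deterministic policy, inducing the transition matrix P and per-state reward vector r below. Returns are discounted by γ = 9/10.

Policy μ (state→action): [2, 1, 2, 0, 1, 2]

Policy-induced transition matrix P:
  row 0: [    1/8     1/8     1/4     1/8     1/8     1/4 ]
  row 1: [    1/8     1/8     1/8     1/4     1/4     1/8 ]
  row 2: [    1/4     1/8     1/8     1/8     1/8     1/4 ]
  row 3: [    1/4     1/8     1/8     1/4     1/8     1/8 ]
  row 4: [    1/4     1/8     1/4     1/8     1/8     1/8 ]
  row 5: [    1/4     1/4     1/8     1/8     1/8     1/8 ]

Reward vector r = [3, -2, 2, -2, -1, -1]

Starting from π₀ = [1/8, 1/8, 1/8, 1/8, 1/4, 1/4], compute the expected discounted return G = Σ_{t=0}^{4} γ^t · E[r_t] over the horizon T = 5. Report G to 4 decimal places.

G = -0.2655

t=0: π = [0.1250, 0.1250, 0.1250, 0.1250, 0.2500, 0.2500], E[r] = -0.3750, γ^t·E[r] = -0.375000, running G = -0.375000
t=1: π = [0.2188, 0.1563, 0.1719, 0.1563, 0.1406, 0.1563], E[r] = 0.0781, γ^t·E[r] = 0.070313, running G = -0.304688
t=2: π = [0.2031, 0.1445, 0.1699, 0.1641, 0.1445, 0.1738], E[r] = 0.0137, γ^t·E[r] = 0.011074, running G = -0.293613
t=3: π = [0.2065, 0.1467, 0.1685, 0.1636, 0.1431, 0.1716], E[r] = 0.0212, γ^t·E[r] = 0.015484, running G = -0.278129
t=4: π = [0.2058, 0.1465, 0.1687, 0.1638, 0.1433, 0.1719], E[r] = 0.0192, γ^t·E[r] = 0.012614, running G = -0.265515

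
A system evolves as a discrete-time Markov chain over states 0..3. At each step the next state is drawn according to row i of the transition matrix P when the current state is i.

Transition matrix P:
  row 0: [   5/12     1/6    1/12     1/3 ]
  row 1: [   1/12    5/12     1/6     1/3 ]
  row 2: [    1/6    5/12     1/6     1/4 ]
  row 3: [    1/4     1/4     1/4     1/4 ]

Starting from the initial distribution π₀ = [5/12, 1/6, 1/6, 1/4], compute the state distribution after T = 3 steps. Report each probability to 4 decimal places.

π = [0.2261, 0.3078, 0.1714, 0.2947]

t=0: π = [0.4167, 0.1667, 0.1667, 0.2500]
t=1: π = [0.2778, 0.2708, 0.1528, 0.2986]
t=2: π = [0.2384, 0.2975, 0.1684, 0.2957]
t=3: π = [0.2261, 0.3078, 0.1714, 0.2947]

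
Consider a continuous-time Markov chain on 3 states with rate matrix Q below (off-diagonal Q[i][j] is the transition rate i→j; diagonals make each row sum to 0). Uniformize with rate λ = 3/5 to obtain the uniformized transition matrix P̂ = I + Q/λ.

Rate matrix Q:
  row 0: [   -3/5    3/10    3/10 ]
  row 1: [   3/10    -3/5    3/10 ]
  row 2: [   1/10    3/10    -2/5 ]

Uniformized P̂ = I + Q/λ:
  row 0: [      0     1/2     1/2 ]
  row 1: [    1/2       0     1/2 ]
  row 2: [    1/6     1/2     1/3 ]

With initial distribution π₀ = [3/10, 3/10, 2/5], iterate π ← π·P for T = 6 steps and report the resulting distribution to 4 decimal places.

t=0: π = [0.3000, 0.3000, 0.4000]
t=1: π = [0.2167, 0.3500, 0.4333]
t=2: π = [0.2472, 0.3250, 0.4278]
t=3: π = [0.2338, 0.3375, 0.4287]
t=4: π = [0.2402, 0.3313, 0.4285]
t=5: π = [0.2370, 0.3344, 0.4286]
t=6: π = [0.2386, 0.3328, 0.4286]

π = [0.2386, 0.3328, 0.4286]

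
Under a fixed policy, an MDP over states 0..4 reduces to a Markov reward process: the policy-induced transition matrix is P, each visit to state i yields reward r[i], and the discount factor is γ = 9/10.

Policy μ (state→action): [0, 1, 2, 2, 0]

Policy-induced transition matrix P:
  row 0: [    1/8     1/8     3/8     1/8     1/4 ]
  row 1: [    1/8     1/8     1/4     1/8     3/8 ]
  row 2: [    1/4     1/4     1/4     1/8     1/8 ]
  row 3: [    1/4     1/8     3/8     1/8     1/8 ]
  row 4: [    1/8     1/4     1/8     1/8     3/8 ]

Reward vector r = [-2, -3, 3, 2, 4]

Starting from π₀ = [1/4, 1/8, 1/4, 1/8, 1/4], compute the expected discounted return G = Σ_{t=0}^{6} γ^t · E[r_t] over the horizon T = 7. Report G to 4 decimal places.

G = 5.9107

t=0: π = [0.2500, 0.1250, 0.2500, 0.1250, 0.2500], E[r] = 1.1250, γ^t·E[r] = 1.125000, running G = 1.125000
t=1: π = [0.1719, 0.1875, 0.2656, 0.1250, 0.2500], E[r] = 1.1406, γ^t·E[r] = 1.026563, running G = 2.151563
t=2: π = [0.1738, 0.1895, 0.2559, 0.1250, 0.2559], E[r] = 1.1250, γ^t·E[r] = 0.911250, running G = 3.062813
t=3: π = [0.1726, 0.1890, 0.2554, 0.1250, 0.2581], E[r] = 1.1362, γ^t·E[r] = 0.828312, running G = 3.891125
t=4: π = [0.1725, 0.1892, 0.2549, 0.1250, 0.2583], E[r] = 1.1355, γ^t·E[r] = 0.745020, running G = 4.636145
t=5: π = [0.1725, 0.1892, 0.2549, 0.1250, 0.2584], E[r] = 1.1360, γ^t·E[r] = 0.670811, running G = 5.306956
t=6: π = [0.1725, 0.1892, 0.2549, 0.1250, 0.2585], E[r] = 1.1360, γ^t·E[r] = 0.603724, running G = 5.910680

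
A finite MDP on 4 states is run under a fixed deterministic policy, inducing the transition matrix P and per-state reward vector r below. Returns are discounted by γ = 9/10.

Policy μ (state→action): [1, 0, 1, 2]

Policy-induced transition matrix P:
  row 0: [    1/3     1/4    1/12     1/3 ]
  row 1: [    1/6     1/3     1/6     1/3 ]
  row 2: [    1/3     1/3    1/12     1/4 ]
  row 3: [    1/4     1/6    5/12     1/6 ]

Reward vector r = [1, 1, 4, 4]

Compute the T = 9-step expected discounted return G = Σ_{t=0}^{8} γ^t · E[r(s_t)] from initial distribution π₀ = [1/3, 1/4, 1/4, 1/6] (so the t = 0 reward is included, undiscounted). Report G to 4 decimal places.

t=0: π = [0.3333, 0.2500, 0.2500, 0.1667], E[r] = 2.2500, γ^t·E[r] = 2.250000, running G = 2.250000
t=1: π = [0.2778, 0.2778, 0.1597, 0.2847], E[r] = 2.3333, γ^t·E[r] = 2.100000, running G = 4.350000
t=2: π = [0.2633, 0.2627, 0.2014, 0.2726], E[r] = 2.4219, γ^t·E[r] = 1.961719, running G = 6.311719
t=3: π = [0.2668, 0.2660, 0.1961, 0.2711], E[r] = 2.4016, γ^t·E[r] = 1.750781, running G = 8.062500
t=4: π = [0.2664, 0.2659, 0.1959, 0.2718], E[r] = 2.4030, γ^t·E[r] = 1.576629, running G = 9.639129
t=5: π = [0.2664, 0.2658, 0.1961, 0.2717], E[r] = 2.4034, γ^t·E[r] = 1.419191, running G = 11.058320
t=6: π = [0.2664, 0.2659, 0.1961, 0.2717], E[r] = 2.4033, γ^t·E[r] = 1.277206, running G = 12.335526
t=7: π = [0.2664, 0.2659, 0.1961, 0.2717], E[r] = 2.4033, γ^t·E[r] = 1.149492, running G = 13.485018
t=8: π = [0.2664, 0.2658, 0.1961, 0.2717], E[r] = 2.4033, γ^t·E[r] = 1.034543, running G = 14.519562

G = 14.5196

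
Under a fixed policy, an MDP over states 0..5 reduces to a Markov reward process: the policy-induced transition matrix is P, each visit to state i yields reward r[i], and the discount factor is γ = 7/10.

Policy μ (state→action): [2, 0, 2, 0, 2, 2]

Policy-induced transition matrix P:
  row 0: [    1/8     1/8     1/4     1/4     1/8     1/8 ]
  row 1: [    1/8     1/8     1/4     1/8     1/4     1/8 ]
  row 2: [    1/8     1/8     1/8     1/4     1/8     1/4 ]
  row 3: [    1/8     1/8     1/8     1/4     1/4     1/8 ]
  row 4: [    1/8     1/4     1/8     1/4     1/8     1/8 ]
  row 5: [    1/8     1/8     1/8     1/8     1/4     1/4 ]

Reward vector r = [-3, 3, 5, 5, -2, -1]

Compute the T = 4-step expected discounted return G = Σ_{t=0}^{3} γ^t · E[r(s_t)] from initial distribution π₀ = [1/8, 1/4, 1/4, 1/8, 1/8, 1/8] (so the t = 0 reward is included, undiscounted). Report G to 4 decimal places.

t=0: π = [0.1250, 0.2500, 0.2500, 0.1250, 0.1250, 0.1250], E[r] = 1.8750, γ^t·E[r] = 1.875000, running G = 1.875000
t=1: π = [0.1250, 0.1406, 0.1719, 0.2031, 0.1875, 0.1719], E[r] = 1.3750, γ^t·E[r] = 0.962500, running G = 2.837500
t=2: π = [0.1250, 0.1484, 0.1582, 0.2109, 0.1895, 0.1680], E[r] = 1.3691, γ^t·E[r] = 0.670879, running G = 3.508379
t=3: π = [0.1250, 0.1487, 0.1592, 0.2104, 0.1909, 0.1658], E[r] = 1.3716, γ^t·E[r] = 0.470453, running G = 3.978832

G = 3.9788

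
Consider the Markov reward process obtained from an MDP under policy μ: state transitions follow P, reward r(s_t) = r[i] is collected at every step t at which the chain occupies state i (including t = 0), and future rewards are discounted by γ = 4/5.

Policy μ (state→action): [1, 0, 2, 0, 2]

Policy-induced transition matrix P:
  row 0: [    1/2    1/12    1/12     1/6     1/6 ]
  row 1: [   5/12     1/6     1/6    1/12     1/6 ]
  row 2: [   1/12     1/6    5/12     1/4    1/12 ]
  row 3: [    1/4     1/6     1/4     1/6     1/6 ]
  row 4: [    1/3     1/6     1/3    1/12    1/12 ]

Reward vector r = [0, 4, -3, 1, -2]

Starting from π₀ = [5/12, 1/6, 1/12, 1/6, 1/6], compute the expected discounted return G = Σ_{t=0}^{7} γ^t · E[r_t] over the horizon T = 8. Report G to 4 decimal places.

t=0: π = [0.4167, 0.1667, 0.0833, 0.1667, 0.1667], E[r] = 0.2500, γ^t·E[r] = 0.250000, running G = 0.250000
t=1: π = [0.3819, 0.1319, 0.1944, 0.1458, 0.1458], E[r] = -0.2014, γ^t·E[r] = -0.161111, running G = 0.088889
t=2: π = [0.3472, 0.1348, 0.2199, 0.1597, 0.1383], E[r] = -0.2373, γ^t·E[r] = -0.151852, running G = -0.062963
t=3: π = [0.3342, 0.1377, 0.2291, 0.1622, 0.1368], E[r] = -0.2477, γ^t·E[r] = -0.126815, running G = -0.189778
t=4: π = [0.3297, 0.1388, 0.2324, 0.1629, 0.1362], E[r] = -0.2514, γ^t·E[r] = -0.102983, running G = -0.292760
t=5: π = [0.3282, 0.1392, 0.2336, 0.1631, 0.1360], E[r] = -0.2527, γ^t·E[r] = -0.082808, running G = -0.375568
t=6: π = [0.3276, 0.1393, 0.2340, 0.1632, 0.1359], E[r] = -0.2532, γ^t·E[r] = -0.066363, running G = -0.441931
t=7: π = [0.3275, 0.1394, 0.2341, 0.1632, 0.1358], E[r] = -0.2533, γ^t·E[r] = -0.053123, running G = -0.495054

G = -0.4951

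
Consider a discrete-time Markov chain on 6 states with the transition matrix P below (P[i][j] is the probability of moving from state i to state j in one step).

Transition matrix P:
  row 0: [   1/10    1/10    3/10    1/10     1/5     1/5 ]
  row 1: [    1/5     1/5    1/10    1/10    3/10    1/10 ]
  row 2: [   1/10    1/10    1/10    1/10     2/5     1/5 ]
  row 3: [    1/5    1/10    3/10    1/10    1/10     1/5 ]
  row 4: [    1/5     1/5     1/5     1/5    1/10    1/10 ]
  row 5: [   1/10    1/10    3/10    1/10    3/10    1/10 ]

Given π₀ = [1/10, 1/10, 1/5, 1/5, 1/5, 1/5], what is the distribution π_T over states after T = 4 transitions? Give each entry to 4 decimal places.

t=0: π = [0.1000, 0.1000, 0.2000, 0.2000, 0.2000, 0.2000]
t=1: π = [0.1500, 0.1300, 0.2200, 0.1200, 0.2300, 0.1500]
t=2: π = [0.1480, 0.1360, 0.2070, 0.1230, 0.2370, 0.1490]
t=3: π = [0.1496, 0.1373, 0.2077, 0.1237, 0.2339, 0.1478]
t=4: π = [0.1495, 0.1371, 0.2076, 0.1234, 0.2343, 0.1481]

π = [0.1495, 0.1371, 0.2076, 0.1234, 0.2343, 0.1481]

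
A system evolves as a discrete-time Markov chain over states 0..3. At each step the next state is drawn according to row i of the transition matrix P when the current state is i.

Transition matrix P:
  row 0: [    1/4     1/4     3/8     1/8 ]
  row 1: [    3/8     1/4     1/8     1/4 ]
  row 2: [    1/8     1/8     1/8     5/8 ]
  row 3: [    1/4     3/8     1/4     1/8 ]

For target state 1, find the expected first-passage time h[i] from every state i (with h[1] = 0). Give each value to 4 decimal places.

First-step conditioning: h[1] = 0; for i ≠ 1, h[i] = 1 + Σ_k P[i][k]·h[k].
  h[0] = 1 + 1/4·h[0] + 3/8·h[2] + 1/8·h[3]
  h[2] = 1 + 1/8·h[0] + 1/8·h[2] + 5/8·h[3]
  h[3] = 1 + 1/4·h[0] + 1/4·h[2] + 1/8·h[3]
Solving the 3×3 linear system over states ≠ 1 gives exactly h = [672/167, 0, 704/167, 584/167] (h[1] = 0 is the target).

h = [4.0240, 0.0000, 4.2156, 3.4970]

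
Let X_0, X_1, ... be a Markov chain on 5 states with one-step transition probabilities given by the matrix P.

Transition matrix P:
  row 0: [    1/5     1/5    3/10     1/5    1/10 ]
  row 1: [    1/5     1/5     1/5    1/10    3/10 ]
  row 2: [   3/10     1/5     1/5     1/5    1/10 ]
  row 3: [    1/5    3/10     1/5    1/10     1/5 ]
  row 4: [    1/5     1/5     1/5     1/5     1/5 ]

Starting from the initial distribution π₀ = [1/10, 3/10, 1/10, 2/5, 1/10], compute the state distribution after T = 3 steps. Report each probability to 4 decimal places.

t=0: π = [0.1000, 0.3000, 0.1000, 0.4000, 0.1000]
t=1: π = [0.2100, 0.2400, 0.2100, 0.1300, 0.2100]
t=2: π = [0.2210, 0.2130, 0.2210, 0.1630, 0.1820]
t=3: π = [0.2221, 0.2163, 0.2221, 0.1624, 0.1771]

π = [0.2221, 0.2163, 0.2221, 0.1624, 0.1771]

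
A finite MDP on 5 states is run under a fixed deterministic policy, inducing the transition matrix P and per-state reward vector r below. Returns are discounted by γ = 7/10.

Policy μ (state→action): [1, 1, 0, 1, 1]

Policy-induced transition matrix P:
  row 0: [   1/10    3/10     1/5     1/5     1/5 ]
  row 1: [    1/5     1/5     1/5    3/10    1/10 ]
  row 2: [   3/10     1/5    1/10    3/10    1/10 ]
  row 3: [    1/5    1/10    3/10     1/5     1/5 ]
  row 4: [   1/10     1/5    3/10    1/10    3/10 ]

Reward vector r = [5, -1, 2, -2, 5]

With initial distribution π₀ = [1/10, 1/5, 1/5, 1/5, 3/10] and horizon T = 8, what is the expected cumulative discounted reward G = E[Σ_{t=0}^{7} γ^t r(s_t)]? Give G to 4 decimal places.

t=0: π = [0.1000, 0.2000, 0.2000, 0.2000, 0.3000], E[r] = 1.8000, γ^t·E[r] = 1.800000, running G = 1.800000
t=1: π = [0.1800, 0.1900, 0.2300, 0.2100, 0.1900], E[r] = 1.7000, γ^t·E[r] = 1.190000, running G = 2.990000
t=2: π = [0.1860, 0.1970, 0.2170, 0.2230, 0.1770], E[r] = 1.6060, γ^t·E[r] = 0.786940, running G = 3.776940
t=3: π = [0.1854, 0.1963, 0.2183, 0.2237, 0.1763], E[r] = 1.6014, γ^t·E[r] = 0.549280, running G = 4.326220
t=4: π = [0.1857, 0.1962, 0.2182, 0.2238, 0.1762], E[r] = 1.6017, γ^t·E[r] = 0.384559, running G = 4.710779
t=5: π = [0.1856, 0.1962, 0.2182, 0.2238, 0.1762], E[r] = 1.6016, γ^t·E[r] = 0.269187, running G = 4.979965
t=6: π = [0.1856, 0.1962, 0.2182, 0.2238, 0.1762], E[r] = 1.6016, γ^t·E[r] = 0.188431, running G = 5.168396
t=7: π = [0.1856, 0.1962, 0.2182, 0.2238, 0.1762], E[r] = 1.6016, γ^t·E[r] = 0.131902, running G = 5.300298

G = 5.3003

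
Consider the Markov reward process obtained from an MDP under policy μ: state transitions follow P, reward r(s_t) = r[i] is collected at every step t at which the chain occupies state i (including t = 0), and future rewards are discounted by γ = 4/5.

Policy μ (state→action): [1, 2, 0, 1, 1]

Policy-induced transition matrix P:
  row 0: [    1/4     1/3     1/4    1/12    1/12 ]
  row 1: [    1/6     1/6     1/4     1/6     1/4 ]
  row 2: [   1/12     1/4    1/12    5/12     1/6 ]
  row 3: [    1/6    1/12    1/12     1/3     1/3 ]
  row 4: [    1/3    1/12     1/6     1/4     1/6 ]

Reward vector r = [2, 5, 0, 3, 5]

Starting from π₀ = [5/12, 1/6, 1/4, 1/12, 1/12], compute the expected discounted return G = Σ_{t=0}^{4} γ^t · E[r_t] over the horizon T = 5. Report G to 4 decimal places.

t=0: π = [0.4167, 0.1667, 0.2500, 0.0833, 0.0833], E[r] = 2.3333, γ^t·E[r] = 2.333333, running G = 2.333333
t=1: π = [0.1944, 0.2431, 0.1875, 0.2153, 0.1597], E[r] = 3.0486, γ^t·E[r] = 2.438889, running G = 4.772222
t=2: π = [0.1939, 0.1834, 0.1696, 0.2465, 0.2066], E[r] = 3.0775, γ^t·E[r] = 1.969630, running G = 6.741852
t=3: π = [0.2031, 0.1753, 0.1634, 0.2512, 0.2069], E[r] = 3.0710, γ^t·E[r] = 1.572370, running G = 8.314222
t=4: π = [0.2045, 0.1760, 0.1637, 0.2497, 0.2062], E[r] = 3.0690, γ^t·E[r] = 1.257045, running G = 9.571267

G = 9.5713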